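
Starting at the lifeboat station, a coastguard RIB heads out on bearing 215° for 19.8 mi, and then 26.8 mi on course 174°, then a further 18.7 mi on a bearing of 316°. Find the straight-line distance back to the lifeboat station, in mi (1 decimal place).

36.5 mi

Leg 1 (215°, 19.8 mi): east 19.8 sin 215° = -11.36, north 19.8 cos 215° = -16.22
Leg 2 (174°, 26.8 mi): east 26.8 sin 174° = 2.80, north 26.8 cos 174° = -26.65
Leg 3 (316°, 18.7 mi): east 18.7 sin 316° = -12.99, north 18.7 cos 316° = 13.45
Net: -21.55 east, -29.42 north. Distance = √((-21.55)² + (-29.42)²) = 36.466 mi.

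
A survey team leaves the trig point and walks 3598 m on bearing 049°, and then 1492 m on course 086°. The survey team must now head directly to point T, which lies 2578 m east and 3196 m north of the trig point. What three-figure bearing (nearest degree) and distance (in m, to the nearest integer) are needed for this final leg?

Leg 1 (049°, 3598 m): east 3598 sin 49° = 2715.45, north 3598 cos 49° = 2360.50
Leg 2 (086°, 1492 m): east 1492 sin 86° = 1488.37, north 1492 cos 86° = 104.08
Current position: (4203.81, 2464.58). Target: (2578, 3196). Remaining: Δeast = -1625.81, Δnorth = 731.42.
Bearing = atan2(-1625.81, 731.42) mod 360° = 294.22°; distance = √((-1625.81)² + (731.42)²) = 1782.762 m.

294°, 1783 m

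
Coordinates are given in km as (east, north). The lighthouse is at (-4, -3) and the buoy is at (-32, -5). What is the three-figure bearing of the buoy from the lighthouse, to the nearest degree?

266°

Δeast = -32 − -4 = -28.00; Δnorth = -5 − -3 = -2.00.
Bearing = atan2(Δeast, Δnorth) mod 360° = 265.91° ≈ 266°.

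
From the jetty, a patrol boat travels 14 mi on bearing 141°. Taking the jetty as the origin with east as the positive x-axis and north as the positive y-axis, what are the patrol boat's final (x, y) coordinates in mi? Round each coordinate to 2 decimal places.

Leg 1 (141°, 14 mi): east 14 sin 141° = 8.81, north 14 cos 141° = -10.88
Summing: 8.81 mi east, -10.88 mi north → (8.81, -10.88).

(8.81, -10.88)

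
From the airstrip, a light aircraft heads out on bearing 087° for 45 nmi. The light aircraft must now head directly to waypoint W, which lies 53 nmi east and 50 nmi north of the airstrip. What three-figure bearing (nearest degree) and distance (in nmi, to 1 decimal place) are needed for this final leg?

Leg 1 (087°, 45 nmi): east 45 sin 87° = 44.94, north 45 cos 87° = 2.36
Current position: (44.94, 2.36). Target: (53, 50). Remaining: Δeast = 8.06, Δnorth = 47.64.
Bearing = atan2(8.06, 47.64) mod 360° = 9.60°; distance = √((8.06)² + (47.64)²) = 48.322 nmi.

010°, 48.3 nmi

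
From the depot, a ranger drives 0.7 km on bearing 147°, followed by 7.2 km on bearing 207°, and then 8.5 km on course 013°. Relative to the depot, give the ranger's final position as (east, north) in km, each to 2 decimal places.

(-0.98, 1.28)

Leg 1 (147°, 0.7 km): east 0.7 sin 147° = 0.38, north 0.7 cos 147° = -0.59
Leg 2 (207°, 7.2 km): east 7.2 sin 207° = -3.27, north 7.2 cos 207° = -6.42
Leg 3 (013°, 8.5 km): east 8.5 sin 13° = 1.91, north 8.5 cos 13° = 8.28
Summing: -0.98 km east, 1.28 km north → (-0.98, 1.28).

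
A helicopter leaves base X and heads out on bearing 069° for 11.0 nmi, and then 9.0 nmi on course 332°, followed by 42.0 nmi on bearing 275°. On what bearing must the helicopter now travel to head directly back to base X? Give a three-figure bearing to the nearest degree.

113°

Leg 1 (069°, 11.0 nmi): east 11.0 sin 69° = 10.27, north 11.0 cos 69° = 3.94
Leg 2 (332°, 9.0 nmi): east 9.0 sin 332° = -4.23, north 9.0 cos 332° = 7.95
Leg 3 (275°, 42.0 nmi): east 42.0 sin 275° = -41.84, north 42.0 cos 275° = 3.66
Net displacement: -35.80 east, 15.55 north. Direction back to start is (35.80, -15.55): bearing = atan2(35.80, -15.55) mod 360° = 113.48° ≈ 113°.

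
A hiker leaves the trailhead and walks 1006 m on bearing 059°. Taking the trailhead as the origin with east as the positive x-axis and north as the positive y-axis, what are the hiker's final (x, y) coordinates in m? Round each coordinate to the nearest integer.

(862, 518)

Leg 1 (059°, 1006 m): east 1006 sin 59° = 862.31, north 1006 cos 59° = 518.13
Summing: 862.31 m east, 518.13 m north → (862, 518).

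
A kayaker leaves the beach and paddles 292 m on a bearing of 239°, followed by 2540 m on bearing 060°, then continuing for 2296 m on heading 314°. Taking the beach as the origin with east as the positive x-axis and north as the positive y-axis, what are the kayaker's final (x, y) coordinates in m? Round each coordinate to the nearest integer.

Leg 1 (239°, 292 m): east 292 sin 239° = -250.29, north 292 cos 239° = -150.39
Leg 2 (060°, 2540 m): east 2540 sin 60° = 2199.70, north 2540 cos 60° = 1270.00
Leg 3 (314°, 2296 m): east 2296 sin 314° = -1651.60, north 2296 cos 314° = 1594.94
Summing: 297.81 m east, 2714.54 m north → (298, 2715).

(298, 2715)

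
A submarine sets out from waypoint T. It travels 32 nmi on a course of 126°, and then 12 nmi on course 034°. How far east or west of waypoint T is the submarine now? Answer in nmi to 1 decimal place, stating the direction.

32.6 nmi east

Leg 1 (126°, 32 nmi): east 32 sin 126° = 25.89, north 32 cos 126° = -18.81
Leg 2 (034°, 12 nmi): east 12 sin 34° = 6.71, north 12 cos 34° = 9.95
Net east component: 32.60 nmi.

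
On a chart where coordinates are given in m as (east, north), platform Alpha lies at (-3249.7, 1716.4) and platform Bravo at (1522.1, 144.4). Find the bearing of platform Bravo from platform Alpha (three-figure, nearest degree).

108°

Δeast = 1522.1 − -3249.7 = 4771.80; Δnorth = 144.4 − 1716.4 = -1572.00.
Bearing = atan2(Δeast, Δnorth) mod 360° = 108.23° ≈ 108°.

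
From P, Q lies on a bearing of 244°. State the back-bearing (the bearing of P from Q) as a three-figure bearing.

Back-bearing = 244° − 180° = 064°.

064°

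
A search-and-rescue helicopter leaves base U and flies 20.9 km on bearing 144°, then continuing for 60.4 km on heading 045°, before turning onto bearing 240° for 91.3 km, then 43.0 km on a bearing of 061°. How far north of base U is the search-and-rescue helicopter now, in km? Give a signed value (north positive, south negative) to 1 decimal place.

Leg 1 (144°, 20.9 km): east 20.9 sin 144° = 12.28, north 20.9 cos 144° = -16.91
Leg 2 (045°, 60.4 km): east 60.4 sin 45° = 42.71, north 60.4 cos 45° = 42.71
Leg 3 (240°, 91.3 km): east 91.3 sin 240° = -79.07, north 91.3 cos 240° = -45.65
Leg 4 (061°, 43.0 km): east 43.0 sin 61° = 37.61, north 43.0 cos 61° = 20.85
Net north component: 1.00 km.

1.0 km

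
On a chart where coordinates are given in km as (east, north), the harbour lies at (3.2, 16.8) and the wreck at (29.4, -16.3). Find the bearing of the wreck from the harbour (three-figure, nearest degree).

142°

Δeast = 29.4 − 3.2 = 26.20; Δnorth = -16.3 − 16.8 = -33.10.
Bearing = atan2(Δeast, Δnorth) mod 360° = 141.64° ≈ 142°.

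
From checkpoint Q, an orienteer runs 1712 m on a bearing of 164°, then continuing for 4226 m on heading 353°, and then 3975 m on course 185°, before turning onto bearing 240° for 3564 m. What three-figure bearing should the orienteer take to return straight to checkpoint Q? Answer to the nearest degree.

047°

Leg 1 (164°, 1712 m): east 1712 sin 164° = 471.89, north 1712 cos 164° = -1645.68
Leg 2 (353°, 4226 m): east 4226 sin 353° = -515.02, north 4226 cos 353° = 4194.50
Leg 3 (185°, 3975 m): east 3975 sin 185° = -346.44, north 3975 cos 185° = -3959.87
Leg 4 (240°, 3564 m): east 3564 sin 240° = -3086.51, north 3564 cos 240° = -1782.00
Net displacement: -3476.09 east, -3193.05 north. Direction back to start is (3476.09, 3193.05): bearing = atan2(3476.09, 3193.05) mod 360° = 47.43° ≈ 047°.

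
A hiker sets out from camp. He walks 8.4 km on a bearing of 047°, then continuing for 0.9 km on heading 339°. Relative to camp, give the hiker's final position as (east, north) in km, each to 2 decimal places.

(5.82, 6.57)

Leg 1 (047°, 8.4 km): east 8.4 sin 47° = 6.14, north 8.4 cos 47° = 5.73
Leg 2 (339°, 0.9 km): east 0.9 sin 339° = -0.32, north 0.9 cos 339° = 0.84
Summing: 5.82 km east, 6.57 km north → (5.82, 6.57).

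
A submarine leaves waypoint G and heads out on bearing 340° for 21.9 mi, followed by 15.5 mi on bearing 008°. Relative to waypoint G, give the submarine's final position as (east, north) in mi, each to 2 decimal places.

Leg 1 (340°, 21.9 mi): east 21.9 sin 340° = -7.49, north 21.9 cos 340° = 20.58
Leg 2 (008°, 15.5 mi): east 15.5 sin 8° = 2.16, north 15.5 cos 8° = 15.35
Summing: -5.33 mi east, 35.93 mi north → (-5.33, 35.93).

(-5.33, 35.93)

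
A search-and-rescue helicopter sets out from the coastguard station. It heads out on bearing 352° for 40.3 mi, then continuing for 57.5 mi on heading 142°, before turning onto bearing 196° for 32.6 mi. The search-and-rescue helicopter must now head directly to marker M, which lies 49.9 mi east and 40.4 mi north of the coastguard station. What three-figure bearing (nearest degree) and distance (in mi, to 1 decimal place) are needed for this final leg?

Leg 1 (352°, 40.3 mi): east 40.3 sin 352° = -5.61, north 40.3 cos 352° = 39.91
Leg 2 (142°, 57.5 mi): east 57.5 sin 142° = 35.40, north 57.5 cos 142° = -45.31
Leg 3 (196°, 32.6 mi): east 32.6 sin 196° = -8.99, north 32.6 cos 196° = -31.34
Current position: (20.81, -36.74). Target: (49.9, 40.4). Remaining: Δeast = 29.09, Δnorth = 77.14.
Bearing = atan2(29.09, 77.14) mod 360° = 20.66°; distance = √((29.09)² + (77.14)²) = 82.444 mi.

021°, 82.4 mi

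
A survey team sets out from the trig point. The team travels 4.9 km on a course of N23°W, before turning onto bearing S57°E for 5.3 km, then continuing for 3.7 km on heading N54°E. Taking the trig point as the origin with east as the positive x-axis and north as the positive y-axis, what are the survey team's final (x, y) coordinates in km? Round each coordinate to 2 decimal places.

(5.52, 3.80)

Leg 1 (N23°W, 4.9 km): east 4.9 sin 337° = -1.91, north 4.9 cos 337° = 4.51
Leg 2 (S57°E, 5.3 km): east 5.3 sin 123° = 4.44, north 5.3 cos 123° = -2.89
Leg 3 (N54°E, 3.7 km): east 3.7 sin 54° = 2.99, north 3.7 cos 54° = 2.17
Summing: 5.52 km east, 3.80 km north → (5.52, 3.80).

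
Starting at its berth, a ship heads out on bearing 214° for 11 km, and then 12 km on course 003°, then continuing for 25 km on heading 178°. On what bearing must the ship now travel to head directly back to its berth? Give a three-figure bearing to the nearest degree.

Leg 1 (214°, 11 km): east 11 sin 214° = -6.15, north 11 cos 214° = -9.12
Leg 2 (003°, 12 km): east 12 sin 3° = 0.63, north 12 cos 3° = 11.98
Leg 3 (178°, 25 km): east 25 sin 178° = 0.87, north 25 cos 178° = -24.98
Net displacement: -4.65 east, -22.12 north. Direction back to start is (4.65, 22.12): bearing = atan2(4.65, 22.12) mod 360° = 11.87° ≈ 012°.

012°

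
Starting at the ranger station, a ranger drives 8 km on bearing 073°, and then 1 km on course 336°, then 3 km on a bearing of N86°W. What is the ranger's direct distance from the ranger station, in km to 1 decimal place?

Leg 1 (073°, 8 km): east 8 sin 73° = 7.65, north 8 cos 73° = 2.34
Leg 2 (336°, 1 km): east 1 sin 336° = -0.41, north 1 cos 336° = 0.91
Leg 3 (N86°W, 3 km): east 3 sin 274° = -2.99, north 3 cos 274° = 0.21
Net: 4.25 east, 3.46 north. Distance = √((4.25)² + (3.46)²) = 5.482 km.

5.5 km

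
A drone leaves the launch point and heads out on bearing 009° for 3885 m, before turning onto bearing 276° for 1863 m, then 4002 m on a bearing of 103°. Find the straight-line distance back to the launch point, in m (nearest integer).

Leg 1 (009°, 3885 m): east 3885 sin 9° = 607.75, north 3885 cos 9° = 3837.17
Leg 2 (276°, 1863 m): east 1863 sin 276° = -1852.79, north 1863 cos 276° = 194.74
Leg 3 (103°, 4002 m): east 4002 sin 103° = 3899.43, north 4002 cos 103° = -900.25
Net: 2654.38 east, 3131.65 north. Distance = √((2654.38)² + (3131.65)²) = 4105.239 m.

4105 m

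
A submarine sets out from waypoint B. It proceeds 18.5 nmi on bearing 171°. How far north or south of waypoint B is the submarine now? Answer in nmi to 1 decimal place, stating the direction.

18.3 nmi south

Leg 1 (171°, 18.5 nmi): east 18.5 sin 171° = 2.89, north 18.5 cos 171° = -18.27
Net north component: -18.27 nmi.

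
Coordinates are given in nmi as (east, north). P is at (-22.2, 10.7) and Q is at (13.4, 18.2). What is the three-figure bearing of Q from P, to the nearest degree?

078°

Δeast = 13.4 − -22.2 = 35.60; Δnorth = 18.2 − 10.7 = 7.50.
Bearing = atan2(Δeast, Δnorth) mod 360° = 78.10° ≈ 078°.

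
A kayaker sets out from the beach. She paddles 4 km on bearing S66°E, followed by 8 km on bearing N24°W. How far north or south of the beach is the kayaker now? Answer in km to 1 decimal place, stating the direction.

Leg 1 (S66°E, 4 km): east 4 sin 114° = 3.65, north 4 cos 114° = -1.63
Leg 2 (N24°W, 8 km): east 8 sin 336° = -3.25, north 8 cos 336° = 7.31
Net north component: 5.68 km.

5.7 km north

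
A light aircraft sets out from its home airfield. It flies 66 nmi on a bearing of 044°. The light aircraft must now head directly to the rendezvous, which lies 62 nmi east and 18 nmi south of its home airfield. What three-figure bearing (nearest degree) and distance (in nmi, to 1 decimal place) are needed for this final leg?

166°, 67.4 nmi

Leg 1 (044°, 66 nmi): east 66 sin 44° = 45.85, north 66 cos 44° = 47.48
Current position: (45.85, 47.48). Target: (62, -18). Remaining: Δeast = 16.15, Δnorth = -65.48.
Bearing = atan2(16.15, -65.48) mod 360° = 166.14°; distance = √((16.15)² + (-65.48)²) = 67.439 nmi.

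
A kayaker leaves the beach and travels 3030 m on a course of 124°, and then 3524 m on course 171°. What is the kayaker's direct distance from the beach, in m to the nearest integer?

Leg 1 (124°, 3030 m): east 3030 sin 124° = 2511.98, north 3030 cos 124° = -1694.35
Leg 2 (171°, 3524 m): east 3524 sin 171° = 551.28, north 3524 cos 171° = -3480.61
Net: 3063.26 east, -5174.97 north. Distance = √((3063.26)² + (-5174.97)²) = 6013.639 m.

6014 m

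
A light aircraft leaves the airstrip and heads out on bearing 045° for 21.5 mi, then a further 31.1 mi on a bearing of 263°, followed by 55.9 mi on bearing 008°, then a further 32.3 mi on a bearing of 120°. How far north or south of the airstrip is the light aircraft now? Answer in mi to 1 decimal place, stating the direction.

Leg 1 (045°, 21.5 mi): east 21.5 sin 45° = 15.20, north 21.5 cos 45° = 15.20
Leg 2 (263°, 31.1 mi): east 31.1 sin 263° = -30.87, north 31.1 cos 263° = -3.79
Leg 3 (008°, 55.9 mi): east 55.9 sin 8° = 7.78, north 55.9 cos 8° = 55.36
Leg 4 (120°, 32.3 mi): east 32.3 sin 120° = 27.97, north 32.3 cos 120° = -16.15
Net north component: 50.62 mi.

50.6 mi north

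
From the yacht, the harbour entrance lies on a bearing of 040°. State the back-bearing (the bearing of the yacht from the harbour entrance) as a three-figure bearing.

Back-bearing = 040° + 180° = 220°.

220°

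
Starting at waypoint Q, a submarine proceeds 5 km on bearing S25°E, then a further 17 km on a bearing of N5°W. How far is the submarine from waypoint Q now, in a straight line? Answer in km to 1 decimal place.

12.4 km

Leg 1 (S25°E, 5 km): east 5 sin 155° = 2.11, north 5 cos 155° = -4.53
Leg 2 (N5°W, 17 km): east 17 sin 355° = -1.48, north 17 cos 355° = 16.94
Net: 0.63 east, 12.40 north. Distance = √((0.63)² + (12.40)²) = 12.420 km.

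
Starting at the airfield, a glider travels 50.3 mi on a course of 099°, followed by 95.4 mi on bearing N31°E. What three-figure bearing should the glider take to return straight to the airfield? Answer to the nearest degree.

Leg 1 (099°, 50.3 mi): east 50.3 sin 99° = 49.68, north 50.3 cos 99° = -7.87
Leg 2 (N31°E, 95.4 mi): east 95.4 sin 31° = 49.13, north 95.4 cos 31° = 81.77
Net displacement: 98.82 east, 73.91 north. Direction back to start is (-98.82, -73.91): bearing = atan2(-98.82, -73.91) mod 360° = 233.21° ≈ 233°.

233°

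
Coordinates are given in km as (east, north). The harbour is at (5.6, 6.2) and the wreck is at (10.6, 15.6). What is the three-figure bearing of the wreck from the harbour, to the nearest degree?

028°

Δeast = 10.6 − 5.6 = 5.00; Δnorth = 15.6 − 6.2 = 9.40.
Bearing = atan2(Δeast, Δnorth) mod 360° = 28.01° ≈ 028°.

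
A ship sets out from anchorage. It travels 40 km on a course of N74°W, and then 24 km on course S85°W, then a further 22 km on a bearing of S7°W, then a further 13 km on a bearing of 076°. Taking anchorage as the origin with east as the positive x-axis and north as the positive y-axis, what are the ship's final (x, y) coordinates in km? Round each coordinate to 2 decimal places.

Leg 1 (N74°W, 40 km): east 40 sin 286° = -38.45, north 40 cos 286° = 11.03
Leg 2 (S85°W, 24 km): east 24 sin 265° = -23.91, north 24 cos 265° = -2.09
Leg 3 (S7°W, 22 km): east 22 sin 187° = -2.68, north 22 cos 187° = -21.84
Leg 4 (076°, 13 km): east 13 sin 76° = 12.61, north 13 cos 76° = 3.14
Summing: -52.43 km east, -9.76 km north → (-52.43, -9.76).

(-52.43, -9.76)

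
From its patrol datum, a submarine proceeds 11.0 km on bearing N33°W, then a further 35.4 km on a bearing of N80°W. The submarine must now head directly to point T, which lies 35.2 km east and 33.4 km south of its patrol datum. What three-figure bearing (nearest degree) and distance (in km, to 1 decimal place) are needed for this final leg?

Leg 1 (N33°W, 11.0 km): east 11.0 sin 327° = -5.99, north 11.0 cos 327° = 9.23
Leg 2 (N80°W, 35.4 km): east 35.4 sin 280° = -34.86, north 35.4 cos 280° = 6.15
Current position: (-40.85, 15.37). Target: (35.2, -33.4). Remaining: Δeast = 76.05, Δnorth = -48.77.
Bearing = atan2(76.05, -48.77) mod 360° = 122.67°; distance = √((76.05)² + (-48.77)²) = 90.349 km.

123°, 90.3 km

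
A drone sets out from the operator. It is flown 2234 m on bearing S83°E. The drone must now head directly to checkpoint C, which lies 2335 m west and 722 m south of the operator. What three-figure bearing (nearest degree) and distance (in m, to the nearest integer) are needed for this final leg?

Leg 1 (S83°E, 2234 m): east 2234 sin 97° = 2217.35, north 2234 cos 97° = -272.26
Current position: (2217.35, -272.26). Target: (-2335, -722). Remaining: Δeast = -4552.35, Δnorth = -449.74.
Bearing = atan2(-4552.35, -449.74) mod 360° = 264.36°; distance = √((-4552.35)² + (-449.74)²) = 4574.510 m.

264°, 4575 m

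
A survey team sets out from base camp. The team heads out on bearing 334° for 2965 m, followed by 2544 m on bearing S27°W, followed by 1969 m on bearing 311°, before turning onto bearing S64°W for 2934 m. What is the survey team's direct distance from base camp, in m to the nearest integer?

Leg 1 (334°, 2965 m): east 2965 sin 334° = -1299.77, north 2965 cos 334° = 2664.92
Leg 2 (S27°W, 2544 m): east 2544 sin 207° = -1154.95, north 2544 cos 207° = -2266.72
Leg 3 (311°, 1969 m): east 1969 sin 311° = -1486.02, north 1969 cos 311° = 1291.78
Leg 4 (S64°W, 2934 m): east 2934 sin 244° = -2637.06, north 2934 cos 244° = -1286.18
Net: -6577.81 east, 403.80 north. Distance = √((-6577.81)² + (403.80)²) = 6590.190 m.

6590 m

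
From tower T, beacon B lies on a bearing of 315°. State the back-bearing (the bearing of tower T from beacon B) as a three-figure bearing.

135°

Back-bearing = 315° − 180° = 135°.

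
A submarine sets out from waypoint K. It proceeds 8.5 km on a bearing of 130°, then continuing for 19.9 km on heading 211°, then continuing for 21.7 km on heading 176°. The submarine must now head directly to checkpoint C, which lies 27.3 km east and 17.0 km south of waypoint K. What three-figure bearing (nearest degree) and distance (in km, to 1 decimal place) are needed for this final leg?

Leg 1 (130°, 8.5 km): east 8.5 sin 130° = 6.51, north 8.5 cos 130° = -5.46
Leg 2 (211°, 19.9 km): east 19.9 sin 211° = -10.25, north 19.9 cos 211° = -17.06
Leg 3 (176°, 21.7 km): east 21.7 sin 176° = 1.51, north 21.7 cos 176° = -21.65
Current position: (-2.22, -44.17). Target: (27.3, -17.0). Remaining: Δeast = 29.52, Δnorth = 27.17.
Bearing = atan2(29.52, 27.17) mod 360° = 47.38°; distance = √((29.52)² + (27.17)²) = 40.122 km.

047°, 40.1 km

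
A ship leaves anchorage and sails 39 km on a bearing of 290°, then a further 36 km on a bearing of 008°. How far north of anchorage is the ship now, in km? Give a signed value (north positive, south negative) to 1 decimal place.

49.0 km

Leg 1 (290°, 39 km): east 39 sin 290° = -36.65, north 39 cos 290° = 13.34
Leg 2 (008°, 36 km): east 36 sin 8° = 5.01, north 36 cos 8° = 35.65
Net north component: 48.99 km.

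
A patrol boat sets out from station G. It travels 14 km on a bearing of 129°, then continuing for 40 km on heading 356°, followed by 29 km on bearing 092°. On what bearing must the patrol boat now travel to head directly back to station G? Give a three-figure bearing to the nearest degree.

Leg 1 (129°, 14 km): east 14 sin 129° = 10.88, north 14 cos 129° = -8.81
Leg 2 (356°, 40 km): east 40 sin 356° = -2.79, north 40 cos 356° = 39.90
Leg 3 (092°, 29 km): east 29 sin 92° = 28.98, north 29 cos 92° = -1.01
Net displacement: 37.07 east, 30.08 north. Direction back to start is (-37.07, -30.08): bearing = atan2(-37.07, -30.08) mod 360° = 230.94° ≈ 231°.

231°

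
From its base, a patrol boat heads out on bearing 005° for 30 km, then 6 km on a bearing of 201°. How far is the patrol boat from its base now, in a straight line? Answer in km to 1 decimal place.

24.3 km

Leg 1 (005°, 30 km): east 30 sin 5° = 2.61, north 30 cos 5° = 29.89
Leg 2 (201°, 6 km): east 6 sin 201° = -2.15, north 6 cos 201° = -5.60
Net: 0.46 east, 24.28 north. Distance = √((0.46)² + (24.28)²) = 24.289 km.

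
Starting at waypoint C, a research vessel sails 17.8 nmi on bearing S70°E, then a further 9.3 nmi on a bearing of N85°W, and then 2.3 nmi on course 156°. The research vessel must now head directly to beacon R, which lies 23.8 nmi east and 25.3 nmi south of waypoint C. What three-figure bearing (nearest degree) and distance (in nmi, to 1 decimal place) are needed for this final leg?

139°, 23.6 nmi

Leg 1 (S70°E, 17.8 nmi): east 17.8 sin 110° = 16.73, north 17.8 cos 110° = -6.09
Leg 2 (N85°W, 9.3 nmi): east 9.3 sin 275° = -9.26, north 9.3 cos 275° = 0.81
Leg 3 (156°, 2.3 nmi): east 2.3 sin 156° = 0.94, north 2.3 cos 156° = -2.10
Current position: (8.40, -7.38). Target: (23.8, -25.3). Remaining: Δeast = 15.40, Δnorth = -17.92.
Bearing = atan2(15.40, -17.92) mod 360° = 139.32°; distance = √((15.40)² + (-17.92)²) = 23.631 nmi.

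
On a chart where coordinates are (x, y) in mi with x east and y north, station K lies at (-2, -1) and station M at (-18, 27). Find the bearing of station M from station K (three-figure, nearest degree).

Δeast = -18 − -2 = -16.00; Δnorth = 27 − -1 = 28.00.
Bearing = atan2(Δeast, Δnorth) mod 360° = 330.26° ≈ 330°.

330°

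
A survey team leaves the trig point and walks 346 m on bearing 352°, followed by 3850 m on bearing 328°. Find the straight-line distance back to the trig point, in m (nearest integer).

4168 m

Leg 1 (352°, 346 m): east 346 sin 352° = -48.15, north 346 cos 352° = 342.63
Leg 2 (328°, 3850 m): east 3850 sin 328° = -2040.19, north 3850 cos 328° = 3264.99
Net: -2088.34 east, 3607.62 north. Distance = √((-2088.34)² + (3607.62)²) = 4168.463 m.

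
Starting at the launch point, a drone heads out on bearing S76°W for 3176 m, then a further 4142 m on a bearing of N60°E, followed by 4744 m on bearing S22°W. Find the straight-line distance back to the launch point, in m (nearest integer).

3347 m

Leg 1 (S76°W, 3176 m): east 3176 sin 256° = -3081.66, north 3176 cos 256° = -768.34
Leg 2 (N60°E, 4142 m): east 4142 sin 60° = 3587.08, north 4142 cos 60° = 2071.00
Leg 3 (S22°W, 4744 m): east 4744 sin 202° = -1777.13, north 4744 cos 202° = -4398.56
Net: -1271.72 east, -3095.90 north. Distance = √((-1271.72)² + (-3095.90)²) = 3346.921 m.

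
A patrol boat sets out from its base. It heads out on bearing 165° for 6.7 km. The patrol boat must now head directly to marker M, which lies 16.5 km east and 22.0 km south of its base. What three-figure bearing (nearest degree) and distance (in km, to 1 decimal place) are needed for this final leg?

Leg 1 (165°, 6.7 km): east 6.7 sin 165° = 1.73, north 6.7 cos 165° = -6.47
Current position: (1.73, -6.47). Target: (16.5, -22.0). Remaining: Δeast = 14.77, Δnorth = -15.53.
Bearing = atan2(14.77, -15.53) mod 360° = 136.44°; distance = √((14.77)² + (-15.53)²) = 21.428 km.

136°, 21.4 km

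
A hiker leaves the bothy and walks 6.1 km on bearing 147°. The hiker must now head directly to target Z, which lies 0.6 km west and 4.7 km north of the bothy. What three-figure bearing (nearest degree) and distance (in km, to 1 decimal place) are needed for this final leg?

Leg 1 (147°, 6.1 km): east 6.1 sin 147° = 3.32, north 6.1 cos 147° = -5.12
Current position: (3.32, -5.12). Target: (-0.6, 4.7). Remaining: Δeast = -3.92, Δnorth = 9.82.
Bearing = atan2(-3.92, 9.82) mod 360° = 338.22°; distance = √((-3.92)² + (9.82)²) = 10.571 km.

338°, 10.6 km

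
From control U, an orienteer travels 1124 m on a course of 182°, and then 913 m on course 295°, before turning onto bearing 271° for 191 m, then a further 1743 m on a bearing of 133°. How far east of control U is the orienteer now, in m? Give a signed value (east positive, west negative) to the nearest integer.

217 m

Leg 1 (182°, 1124 m): east 1124 sin 182° = -39.23, north 1124 cos 182° = -1123.32
Leg 2 (295°, 913 m): east 913 sin 295° = -827.46, north 913 cos 295° = 385.85
Leg 3 (271°, 191 m): east 191 sin 271° = -190.97, north 191 cos 271° = 3.33
Leg 4 (133°, 1743 m): east 1743 sin 133° = 1274.75, north 1743 cos 133° = -1188.72
Net east component: 217.09 m.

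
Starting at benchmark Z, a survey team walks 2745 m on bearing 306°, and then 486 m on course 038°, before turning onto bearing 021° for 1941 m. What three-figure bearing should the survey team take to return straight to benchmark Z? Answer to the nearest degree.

162°

Leg 1 (306°, 2745 m): east 2745 sin 306° = -2220.75, north 2745 cos 306° = 1613.47
Leg 2 (038°, 486 m): east 486 sin 38° = 299.21, north 486 cos 38° = 382.97
Leg 3 (021°, 1941 m): east 1941 sin 21° = 695.59, north 1941 cos 21° = 1812.08
Net displacement: -1225.95 east, 3808.52 north. Direction back to start is (1225.95, -3808.52): bearing = atan2(1225.95, -3808.52) mod 360° = 162.16° ≈ 162°.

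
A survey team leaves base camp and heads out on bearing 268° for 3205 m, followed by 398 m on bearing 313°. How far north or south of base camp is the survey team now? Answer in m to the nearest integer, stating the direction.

160 m north

Leg 1 (268°, 3205 m): east 3205 sin 268° = -3203.05, north 3205 cos 268° = -111.85
Leg 2 (313°, 398 m): east 398 sin 313° = -291.08, north 398 cos 313° = 271.44
Net north component: 159.58 m.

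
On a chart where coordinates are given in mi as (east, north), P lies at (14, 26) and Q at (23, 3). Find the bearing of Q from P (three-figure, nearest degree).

159°

Δeast = 23 − 14 = 9.00; Δnorth = 3 − 26 = -23.00.
Bearing = atan2(Δeast, Δnorth) mod 360° = 158.63° ≈ 159°.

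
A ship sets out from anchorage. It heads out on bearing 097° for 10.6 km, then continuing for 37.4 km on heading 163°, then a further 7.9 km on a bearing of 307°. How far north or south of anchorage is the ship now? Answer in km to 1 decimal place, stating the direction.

Leg 1 (097°, 10.6 km): east 10.6 sin 97° = 10.52, north 10.6 cos 97° = -1.29
Leg 2 (163°, 37.4 km): east 37.4 sin 163° = 10.93, north 37.4 cos 163° = -35.77
Leg 3 (307°, 7.9 km): east 7.9 sin 307° = -6.31, north 7.9 cos 307° = 4.75
Net north component: -32.30 km.

32.3 km south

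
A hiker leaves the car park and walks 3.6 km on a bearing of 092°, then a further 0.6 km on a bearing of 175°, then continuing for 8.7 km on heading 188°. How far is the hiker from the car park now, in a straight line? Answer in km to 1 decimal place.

9.7 km

Leg 1 (092°, 3.6 km): east 3.6 sin 92° = 3.60, north 3.6 cos 92° = -0.13
Leg 2 (175°, 0.6 km): east 0.6 sin 175° = 0.05, north 0.6 cos 175° = -0.60
Leg 3 (188°, 8.7 km): east 8.7 sin 188° = -1.21, north 8.7 cos 188° = -8.62
Net: 2.44 east, -9.34 north. Distance = √((2.44)² + (-9.34)²) = 9.652 km.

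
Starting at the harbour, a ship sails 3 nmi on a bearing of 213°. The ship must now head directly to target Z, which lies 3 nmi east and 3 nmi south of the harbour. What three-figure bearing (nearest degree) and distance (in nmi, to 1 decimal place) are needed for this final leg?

Leg 1 (213°, 3 nmi): east 3 sin 213° = -1.63, north 3 cos 213° = -2.52
Current position: (-1.63, -2.52). Target: (3, -3). Remaining: Δeast = 4.63, Δnorth = -0.48.
Bearing = atan2(4.63, -0.48) mod 360° = 95.96°; distance = √((4.63)² + (-0.48)²) = 4.659 nmi.

096°, 4.7 nmi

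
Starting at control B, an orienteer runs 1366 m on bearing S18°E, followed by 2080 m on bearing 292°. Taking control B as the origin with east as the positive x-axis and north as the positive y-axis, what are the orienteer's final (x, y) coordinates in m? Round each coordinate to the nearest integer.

(-1506, -520)

Leg 1 (S18°E, 1366 m): east 1366 sin 162° = 422.12, north 1366 cos 162° = -1299.14
Leg 2 (292°, 2080 m): east 2080 sin 292° = -1928.54, north 2080 cos 292° = 779.18
Summing: -1506.43 m east, -519.96 m north → (-1506, -520).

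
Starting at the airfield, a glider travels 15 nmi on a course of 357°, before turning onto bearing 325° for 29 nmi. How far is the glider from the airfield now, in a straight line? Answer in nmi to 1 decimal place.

Leg 1 (357°, 15 nmi): east 15 sin 357° = -0.79, north 15 cos 357° = 14.98
Leg 2 (325°, 29 nmi): east 29 sin 325° = -16.63, north 29 cos 325° = 23.76
Net: -17.42 east, 38.73 north. Distance = √((-17.42)² + (38.73)²) = 42.471 nmi.

42.5 nmi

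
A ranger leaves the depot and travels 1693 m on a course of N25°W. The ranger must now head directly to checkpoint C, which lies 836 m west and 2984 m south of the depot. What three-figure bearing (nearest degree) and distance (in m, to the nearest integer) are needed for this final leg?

Leg 1 (N25°W, 1693 m): east 1693 sin 335° = -715.49, north 1693 cos 335° = 1534.38
Current position: (-715.49, 1534.38). Target: (-836, -2984). Remaining: Δeast = -120.51, Δnorth = -4518.38.
Bearing = atan2(-120.51, -4518.38) mod 360° = 181.53°; distance = √((-120.51)² + (-4518.38)²) = 4519.986 m.

182°, 4520 m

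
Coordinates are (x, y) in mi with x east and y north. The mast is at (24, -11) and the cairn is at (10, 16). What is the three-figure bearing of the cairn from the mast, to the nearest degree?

Δeast = 10 − 24 = -14.00; Δnorth = 16 − -11 = 27.00.
Bearing = atan2(Δeast, Δnorth) mod 360° = 332.59° ≈ 333°.

333°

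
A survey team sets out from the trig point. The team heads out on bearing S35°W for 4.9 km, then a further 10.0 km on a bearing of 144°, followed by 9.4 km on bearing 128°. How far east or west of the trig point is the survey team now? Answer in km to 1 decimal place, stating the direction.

10.5 km east

Leg 1 (S35°W, 4.9 km): east 4.9 sin 215° = -2.81, north 4.9 cos 215° = -4.01
Leg 2 (144°, 10.0 km): east 10.0 sin 144° = 5.88, north 10.0 cos 144° = -8.09
Leg 3 (128°, 9.4 km): east 9.4 sin 128° = 7.41, north 9.4 cos 128° = -5.79
Net east component: 10.47 km.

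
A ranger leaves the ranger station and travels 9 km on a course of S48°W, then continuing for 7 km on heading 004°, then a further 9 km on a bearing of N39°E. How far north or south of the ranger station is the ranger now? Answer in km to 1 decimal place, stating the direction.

Leg 1 (S48°W, 9 km): east 9 sin 228° = -6.69, north 9 cos 228° = -6.02
Leg 2 (004°, 7 km): east 7 sin 4° = 0.49, north 7 cos 4° = 6.98
Leg 3 (N39°E, 9 km): east 9 sin 39° = 5.66, north 9 cos 39° = 6.99
Net north component: 7.96 km.

8.0 km north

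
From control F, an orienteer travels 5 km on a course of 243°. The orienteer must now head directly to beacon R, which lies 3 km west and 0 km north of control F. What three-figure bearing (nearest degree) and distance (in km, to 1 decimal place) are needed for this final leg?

Leg 1 (243°, 5 km): east 5 sin 243° = -4.46, north 5 cos 243° = -2.27
Current position: (-4.46, -2.27). Target: (-3, 0). Remaining: Δeast = 1.46, Δnorth = 2.27.
Bearing = atan2(1.46, 2.27) mod 360° = 32.66°; distance = √((1.46)² + (2.27)²) = 2.696 km.

033°, 2.7 km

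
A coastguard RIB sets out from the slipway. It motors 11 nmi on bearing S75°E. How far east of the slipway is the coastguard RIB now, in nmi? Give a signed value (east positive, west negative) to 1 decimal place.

Leg 1 (S75°E, 11 nmi): east 11 sin 105° = 10.63, north 11 cos 105° = -2.85
Net east component: 10.63 nmi.

10.6 nmi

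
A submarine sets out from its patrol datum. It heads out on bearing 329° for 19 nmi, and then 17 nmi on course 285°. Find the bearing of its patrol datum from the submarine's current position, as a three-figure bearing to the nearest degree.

128°

Leg 1 (329°, 19 nmi): east 19 sin 329° = -9.79, north 19 cos 329° = 16.29
Leg 2 (285°, 17 nmi): east 17 sin 285° = -16.42, north 17 cos 285° = 4.40
Net displacement: -26.21 east, 20.69 north. Direction back to start is (26.21, -20.69): bearing = atan2(26.21, -20.69) mod 360° = 128.29° ≈ 128°.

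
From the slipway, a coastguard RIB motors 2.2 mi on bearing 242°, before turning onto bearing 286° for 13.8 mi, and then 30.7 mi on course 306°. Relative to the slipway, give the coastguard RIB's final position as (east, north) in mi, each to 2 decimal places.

Leg 1 (242°, 2.2 mi): east 2.2 sin 242° = -1.94, north 2.2 cos 242° = -1.03
Leg 2 (286°, 13.8 mi): east 13.8 sin 286° = -13.27, north 13.8 cos 286° = 3.80
Leg 3 (306°, 30.7 mi): east 30.7 sin 306° = -24.84, north 30.7 cos 306° = 18.05
Summing: -40.04 mi east, 20.82 mi north → (-40.04, 20.82).

(-40.04, 20.82)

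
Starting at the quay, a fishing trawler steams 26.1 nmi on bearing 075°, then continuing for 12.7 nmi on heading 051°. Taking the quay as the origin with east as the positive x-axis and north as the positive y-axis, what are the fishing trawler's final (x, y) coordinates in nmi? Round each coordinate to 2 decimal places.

Leg 1 (075°, 26.1 nmi): east 26.1 sin 75° = 25.21, north 26.1 cos 75° = 6.76
Leg 2 (051°, 12.7 nmi): east 12.7 sin 51° = 9.87, north 12.7 cos 51° = 7.99
Summing: 35.08 nmi east, 14.75 nmi north → (35.08, 14.75).

(35.08, 14.75)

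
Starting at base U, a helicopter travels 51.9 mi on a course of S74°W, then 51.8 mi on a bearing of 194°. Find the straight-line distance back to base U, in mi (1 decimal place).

89.8 mi

Leg 1 (S74°W, 51.9 mi): east 51.9 sin 254° = -49.89, north 51.9 cos 254° = -14.31
Leg 2 (194°, 51.8 mi): east 51.8 sin 194° = -12.53, north 51.8 cos 194° = -50.26
Net: -62.42 east, -64.57 north. Distance = √((-62.42)² + (-64.57)²) = 89.807 mi.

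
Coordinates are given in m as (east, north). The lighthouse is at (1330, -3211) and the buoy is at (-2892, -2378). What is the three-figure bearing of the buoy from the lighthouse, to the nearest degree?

281°

Δeast = -2892 − 1330 = -4222.00; Δnorth = -2378 − -3211 = 833.00.
Bearing = atan2(Δeast, Δnorth) mod 360° = 281.16° ≈ 281°.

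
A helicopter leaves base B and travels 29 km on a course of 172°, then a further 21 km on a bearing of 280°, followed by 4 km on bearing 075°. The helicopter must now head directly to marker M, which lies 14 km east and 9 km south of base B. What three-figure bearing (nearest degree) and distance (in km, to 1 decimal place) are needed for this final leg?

061°, 30.7 km

Leg 1 (172°, 29 km): east 29 sin 172° = 4.04, north 29 cos 172° = -28.72
Leg 2 (280°, 21 km): east 21 sin 280° = -20.68, north 21 cos 280° = 3.65
Leg 3 (075°, 4 km): east 4 sin 75° = 3.86, north 4 cos 75° = 1.04
Current position: (-12.78, -24.04). Target: (14, -9). Remaining: Δeast = 26.78, Δnorth = 15.04.
Bearing = atan2(26.78, 15.04) mod 360° = 60.69°; distance = √((26.78)² + (15.04)²) = 30.713 km.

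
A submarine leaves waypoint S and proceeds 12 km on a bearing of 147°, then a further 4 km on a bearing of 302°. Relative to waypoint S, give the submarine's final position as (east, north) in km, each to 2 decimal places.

Leg 1 (147°, 12 km): east 12 sin 147° = 6.54, north 12 cos 147° = -10.06
Leg 2 (302°, 4 km): east 4 sin 302° = -3.39, north 4 cos 302° = 2.12
Summing: 3.14 km east, -7.94 km north → (3.14, -7.94).

(3.14, -7.94)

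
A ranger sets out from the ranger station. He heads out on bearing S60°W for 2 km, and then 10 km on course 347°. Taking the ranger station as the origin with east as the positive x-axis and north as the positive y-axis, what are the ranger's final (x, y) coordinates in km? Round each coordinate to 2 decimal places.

Leg 1 (S60°W, 2 km): east 2 sin 240° = -1.73, north 2 cos 240° = -1.00
Leg 2 (347°, 10 km): east 10 sin 347° = -2.25, north 10 cos 347° = 9.74
Summing: -3.98 km east, 8.74 km north → (-3.98, 8.74).

(-3.98, 8.74)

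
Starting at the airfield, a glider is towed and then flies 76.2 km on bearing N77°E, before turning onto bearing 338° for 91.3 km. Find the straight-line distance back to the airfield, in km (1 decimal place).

Leg 1 (N77°E, 76.2 km): east 76.2 sin 77° = 74.25, north 76.2 cos 77° = 17.14
Leg 2 (338°, 91.3 km): east 91.3 sin 338° = -34.20, north 91.3 cos 338° = 84.65
Net: 40.05 east, 101.79 north. Distance = √((40.05)² + (101.79)²) = 109.387 km.

109.4 km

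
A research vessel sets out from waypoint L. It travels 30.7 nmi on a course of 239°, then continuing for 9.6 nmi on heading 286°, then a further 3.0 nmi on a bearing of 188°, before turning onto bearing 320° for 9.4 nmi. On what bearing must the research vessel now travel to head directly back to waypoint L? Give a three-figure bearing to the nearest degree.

Leg 1 (239°, 30.7 nmi): east 30.7 sin 239° = -26.32, north 30.7 cos 239° = -15.81
Leg 2 (286°, 9.6 nmi): east 9.6 sin 286° = -9.23, north 9.6 cos 286° = 2.65
Leg 3 (188°, 3.0 nmi): east 3.0 sin 188° = -0.42, north 3.0 cos 188° = -2.97
Leg 4 (320°, 9.4 nmi): east 9.4 sin 320° = -6.04, north 9.4 cos 320° = 7.20
Net displacement: -42.00 east, -8.94 north. Direction back to start is (42.00, 8.94): bearing = atan2(42.00, 8.94) mod 360° = 77.99° ≈ 078°.

078°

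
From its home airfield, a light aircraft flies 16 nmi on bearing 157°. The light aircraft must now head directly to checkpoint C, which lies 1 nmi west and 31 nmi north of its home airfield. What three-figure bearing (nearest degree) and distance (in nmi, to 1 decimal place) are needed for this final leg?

Leg 1 (157°, 16 nmi): east 16 sin 157° = 6.25, north 16 cos 157° = -14.73
Current position: (6.25, -14.73). Target: (-1, 31). Remaining: Δeast = -7.25, Δnorth = 45.73.
Bearing = atan2(-7.25, 45.73) mod 360° = 350.99°; distance = √((-7.25)² + (45.73)²) = 46.300 nmi.

351°, 46.3 nmi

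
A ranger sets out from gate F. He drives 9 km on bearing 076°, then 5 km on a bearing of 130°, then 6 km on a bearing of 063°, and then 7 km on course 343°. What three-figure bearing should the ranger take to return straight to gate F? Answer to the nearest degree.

Leg 1 (076°, 9 km): east 9 sin 76° = 8.73, north 9 cos 76° = 2.18
Leg 2 (130°, 5 km): east 5 sin 130° = 3.83, north 5 cos 130° = -3.21
Leg 3 (063°, 6 km): east 6 sin 63° = 5.35, north 6 cos 63° = 2.72
Leg 4 (343°, 7 km): east 7 sin 343° = -2.05, north 7 cos 343° = 6.69
Net displacement: 15.86 east, 8.38 north. Direction back to start is (-15.86, -8.38): bearing = atan2(-15.86, -8.38) mod 360° = 242.15° ≈ 242°.

242°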